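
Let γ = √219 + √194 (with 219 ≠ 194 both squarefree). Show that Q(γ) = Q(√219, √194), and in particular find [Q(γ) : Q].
[Q(γ) : Q] = 4 (equivalently, Q(γ) = Q(√219, √194))

Obviously Q(γ) ⊆ Q(√219, √194), and [Q(√219, √194):Q] = 4 (since 219, 194 are distinct squarefree integers > 1 with 42486 not a perfect square). To show equality we compute the minimal polynomial of γ. From γ = √219 + √194: γ^2 = 219 + 2√(42486) + 194 = 413 + 2√(42486), so γ^2 - 413 = 2√(42486); squaring, (γ^2 - 413)^2 = 4·42486, i.e. γ^4 - 826γ^2 + 170569 - 169944 = 0, i.e. γ^4 - 826γ^2 + 625 = 0. So γ is a root of x^4 - 826x^2 + 625. This polynomial is irreducible over Q: it has no rational root (each ±√219 ± √194 is irrational), and any factorization into two quadratics over Q would force √(42486) ∈ Q (pairing opposite roots) or √219, √194 ∈ Q (other pairings), all impossible. Hence [Q(γ):Q] = 4 = [Q(√219, √194):Q], so Q(γ) = Q(√219, √194).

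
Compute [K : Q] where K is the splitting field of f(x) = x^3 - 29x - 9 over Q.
[K : Q] = 6

By the rational root test, any rational root of the monic integer polynomial f(x) = x^3 - 29x - 9 must be an integer dividing the constant term -9, i.e. one of ±{1, 3, 9}. Evaluating: f(1) = -37, f(-1) = 19, f(3) = -69, f(-3) = 51, f(9) = 459, f(-9) = -477; none is 0, so f has no rational root and is therefore irreducible over Q (a cubic with no linear factor over a field is irreducible). For an irreducible cubic, the Galois group is A_3 or S_3 according as the discriminant disc(f) = -4a^3 - 27b^2 = -4·(-29)^3 - 27·(-9)^2 = 95369 is or is not a square in Q. Here disc(f) = 95369 is not a perfect square in Q, so the Galois group of f over Q is not contained in A_3 and must be all of S_3. The splitting field has degree |S_3| = 6 over Q, so [K : Q] = 6.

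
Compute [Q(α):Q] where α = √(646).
[Q(α):Q] = 2

[Q(α):Q] equals the degree of the minimal polynomial of α. Here α^2 = 646 and x^2 - 646 is irreducible (d = 646 is squarefree, ≠ 1, hence not a square), so deg(m_α) = 2. Thus [Q(α):Q] = 2.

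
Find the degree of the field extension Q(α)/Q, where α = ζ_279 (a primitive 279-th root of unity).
[Q(α):Q] = 180

The minimal polynomial of ζ_279 over Q is the 279-th cyclotomic polynomial Φ_279(x), which is irreducible over Q and has degree φ(279) = 180. Hence [Q(α):Q] = φ(279) = 180.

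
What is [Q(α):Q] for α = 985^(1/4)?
[Q(α):Q] = 4

α is a root of x^4 - 985. By Eisenstein's criterion at the prime p = 5 (which divides the constant term 985 but p^2 = 25 does not, since 985 is squarefree), x^4 - 985 is irreducible over Q. Hence [Q(α):Q] = 4.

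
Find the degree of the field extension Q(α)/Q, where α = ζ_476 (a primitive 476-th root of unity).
[Q(α):Q] = 192

The minimal polynomial of ζ_476 over Q is the 476-th cyclotomic polynomial Φ_476(x), which is irreducible over Q and has degree φ(476) = 192. Hence [Q(α):Q] = φ(476) = 192.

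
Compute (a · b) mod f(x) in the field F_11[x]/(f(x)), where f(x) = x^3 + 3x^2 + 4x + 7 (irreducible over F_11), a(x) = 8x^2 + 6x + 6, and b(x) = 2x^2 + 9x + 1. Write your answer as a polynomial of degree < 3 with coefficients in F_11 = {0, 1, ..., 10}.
a · b ≡ x^2 + 2x + 7 (mod f(x))

Multiply in F_11[x]: a(x)·b(x) = (8x^2 + 6x + 6)·(2x^2 + 9x + 1) = 5x^4 + 7x^3 + 8x^2 + 5x + 6. This has degree ≥ 3, so divide by f(x) over F_11: 5x^4 + 7x^3 + 8x^2 + 5x + 6 = (5x + 3)·(x^3 + 3x^2 + 4x + 7) + (x^2 + 2x + 7). Hence a·b ≡ x^2 + 2x + 7 (mod f). (F_11[x]/(f) is a field with 11^3 = 1331 elements since f is irreducible of degree 3.)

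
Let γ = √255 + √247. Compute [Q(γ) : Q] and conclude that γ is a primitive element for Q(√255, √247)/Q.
[Q(γ) : Q] = 4 (equivalently, Q(γ) = Q(√255, √247))

Obviously Q(γ) ⊆ Q(√255, √247), and [Q(√255, √247):Q] = 4 (since 255, 247 are distinct squarefree integers > 1 with 62985 not a perfect square). To show equality we compute the minimal polynomial of γ. From γ = √255 + √247: γ^2 = 255 + 2√(62985) + 247 = 502 + 2√(62985), so γ^2 - 502 = 2√(62985); squaring, (γ^2 - 502)^2 = 4·62985, i.e. γ^4 - 1004γ^2 + 252004 - 251940 = 0, i.e. γ^4 - 1004γ^2 + 64 = 0. So γ is a root of x^4 - 1004x^2 + 64. This polynomial is irreducible over Q: it has no rational root (each ±√255 ± √247 is irrational), and any factorization into two quadratics over Q would force √(62985) ∈ Q (pairing opposite roots) or √255, √247 ∈ Q (other pairings), all impossible. Hence [Q(γ):Q] = 4 = [Q(√255, √247):Q], so Q(γ) = Q(√255, √247).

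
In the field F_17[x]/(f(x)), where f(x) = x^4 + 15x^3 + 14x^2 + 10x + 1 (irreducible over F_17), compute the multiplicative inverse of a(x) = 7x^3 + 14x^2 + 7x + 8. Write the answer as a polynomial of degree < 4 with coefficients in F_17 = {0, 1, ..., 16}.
a(x)^(-1) ≡ 3x^3 + 12x^2 + 15x + 6 (mod f(x))

Since f is irreducible over F_17, F_17[x]/(f) is a field and a(x) ≠ 0 has an inverse. Apply the extended Euclidean algorithm to f(x) and a(x) in F_17[x]: f(x) = (5x + 14)·a(x) + (4x^2 + 8x + 8);  a(x) = (6x)·(4x^2 + 8x + 8) + (10x + 8);  (4x^2 + 8x + 8) = (14x + 10)·(10x + 8) + (13). The last nonzero remainder is the constant 13 = gcd(f, a) in F_17. Back-substituting through the division chain expresses 13 = s(x)·a(x) + t(x)·f(x) with s(x) ≡ 5x^3 + 3x^2 + 8x + 10 (mod f), so (5x^3 + 3x^2 + 8x + 10)·a(x) ≡ 13 (mod f). Multiplying by 13^(-1) ≡ 4 in F_17 gives a(x)^(-1) ≡ 4·(5x^3 + 3x^2 + 8x + 10) ≡ 3x^3 + 12x^2 + 15x + 6 (mod f). Check: (7x^3 + 14x^2 + 7x + 8)·(3x^3 + 12x^2 + 15x + 6) = 4x^6 + 7x^5 + 5x^4 + 3x^3 + 13x^2 + 9x + 14 ≡ 1 (mod x^4 + 15x^3 + 14x^2 + 10x + 1).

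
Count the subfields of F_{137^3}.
F_{137^3} has 2 subfields

The subfields of F_{p^n} are exactly the fields F_{p^d} for d | n (each is the fixed field of the unique index-d subgroup of Gal(F_{p^n}/F_p) ≅ Z/nZ). The divisors of n = 3 are {1, 3}, giving 2 subfields: F_{137^1}, F_{137^3}.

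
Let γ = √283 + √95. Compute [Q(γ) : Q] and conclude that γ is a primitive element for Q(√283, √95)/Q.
[Q(γ) : Q] = 4 (equivalently, Q(γ) = Q(√283, √95))

Obviously Q(γ) ⊆ Q(√283, √95), and [Q(√283, √95):Q] = 4 (since 283, 95 are distinct squarefree integers > 1 with 26885 not a perfect square). To show equality we compute the minimal polynomial of γ. From γ = √283 + √95: γ^2 = 283 + 2√(26885) + 95 = 378 + 2√(26885), so γ^2 - 378 = 2√(26885); squaring, (γ^2 - 378)^2 = 4·26885, i.e. γ^4 - 756γ^2 + 142884 - 107540 = 0, i.e. γ^4 - 756γ^2 + 35344 = 0. So γ is a root of x^4 - 756x^2 + 35344. This polynomial is irreducible over Q: it has no rational root (each ±√283 ± √95 is irrational), and any factorization into two quadratics over Q would force √(26885) ∈ Q (pairing opposite roots) or √283, √95 ∈ Q (other pairings), all impossible. Hence [Q(γ):Q] = 4 = [Q(√283, √95):Q], so Q(γ) = Q(√283, √95).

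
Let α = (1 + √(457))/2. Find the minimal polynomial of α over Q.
m_α(x) = x^2 - x - 114

From 2α - 1 = √(457), squaring gives (2α - 1)^2 = 457, i.e. 4α^2 - 4α + 1 = 457, so α^2 - α + (1 - 457)/4 = 0. Since 457 ≡ 1 (mod 4), (1 - 457)/4 = -114 ∈ Z. The polynomial x^2 - x - 114 has discriminant 1 - 4·(-114) = 457, which is not a perfect square in Q (d = 457 is squarefree and ≠ 1), so x^2 - x - 114 is irreducible over Q. It is the minimal polynomial of α.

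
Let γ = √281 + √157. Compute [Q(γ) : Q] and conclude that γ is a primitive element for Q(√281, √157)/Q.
[Q(γ) : Q] = 4 (equivalently, Q(γ) = Q(√281, √157))

Obviously Q(γ) ⊆ Q(√281, √157), and [Q(√281, √157):Q] = 4 (since 281, 157 are distinct squarefree integers > 1 with 44117 not a perfect square). To show equality we compute the minimal polynomial of γ. From γ = √281 + √157: γ^2 = 281 + 2√(44117) + 157 = 438 + 2√(44117), so γ^2 - 438 = 2√(44117); squaring, (γ^2 - 438)^2 = 4·44117, i.e. γ^4 - 876γ^2 + 191844 - 176468 = 0, i.e. γ^4 - 876γ^2 + 15376 = 0. So γ is a root of x^4 - 876x^2 + 15376. This polynomial is irreducible over Q: it has no rational root (each ±√281 ± √157 is irrational), and any factorization into two quadratics over Q would force √(44117) ∈ Q (pairing opposite roots) or √281, √157 ∈ Q (other pairings), all impossible. Hence [Q(γ):Q] = 4 = [Q(√281, √157):Q], so Q(γ) = Q(√281, √157).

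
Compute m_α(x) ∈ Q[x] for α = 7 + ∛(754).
m_α(x) = x^3 - 21x^2 + 147x - 1097

Set β = α - 7 = ∛(754), so β^3 = 754. Then (α - 7)^3 - 754 = 0, i.e. α is a root of g(x) = (x - 7)^3 - 754 = x^3 - 21x^2 + 147x - 1097. Since g(x) = h(x - 7) where h(x) = x^3 - 754, and h is irreducible over Q (because 754 is not a perfect cube, so h has no rational root, and a monic cubic with no rational root is irreducible), g is also irreducible (irreducibility is preserved under the substitution x → x - 7). Hence m_α(x) = x^3 - 21x^2 + 147x - 1097.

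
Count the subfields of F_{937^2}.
F_{937^2} has 2 subfields

The subfields of F_{p^n} are exactly the fields F_{p^d} for d | n (each is the fixed field of the unique index-d subgroup of Gal(F_{p^n}/F_p) ≅ Z/nZ). The divisors of n = 2 are {1, 2}, giving 2 subfields: F_{937^1}, F_{937^2}.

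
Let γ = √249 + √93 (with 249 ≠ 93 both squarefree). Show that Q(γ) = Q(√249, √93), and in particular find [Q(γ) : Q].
[Q(γ) : Q] = 4 (equivalently, Q(γ) = Q(√249, √93))

Obviously Q(γ) ⊆ Q(√249, √93), and [Q(√249, √93):Q] = 4 (since 249, 93 are distinct squarefree integers > 1 with 23157 not a perfect square). To show equality we compute the minimal polynomial of γ. From γ = √249 + √93: γ^2 = 249 + 2√(23157) + 93 = 342 + 2√(23157), so γ^2 - 342 = 2√(23157); squaring, (γ^2 - 342)^2 = 4·23157, i.e. γ^4 - 684γ^2 + 116964 - 92628 = 0, i.e. γ^4 - 684γ^2 + 24336 = 0. So γ is a root of x^4 - 684x^2 + 24336. This polynomial is irreducible over Q: it has no rational root (each ±√249 ± √93 is irrational), and any factorization into two quadratics over Q would force √(23157) ∈ Q (pairing opposite roots) or √249, √93 ∈ Q (other pairings), all impossible. Hence [Q(γ):Q] = 4 = [Q(√249, √93):Q], so Q(γ) = Q(√249, √93).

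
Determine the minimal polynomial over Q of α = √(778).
m_α(x) = x^2 - 778

α satisfies α^2 - 778 = 0, so x^2 - 778 annihilates α. Since d = 778 is squarefree and ≠ 1, it is not a perfect square in Q, so x^2 - 778 has no rational root and is therefore irreducible over Q (a degree-2 polynomial over a field is irreducible iff it has no root). Hence m_α(x) = x^2 - 778.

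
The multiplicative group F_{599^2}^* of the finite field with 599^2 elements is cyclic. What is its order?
|F_{599^2}^*| = 358800

F_{599^2} has 599^2 = 358801 elements; its multiplicative group consists of all nonzero elements, so |F_{599^2}^*| = 358801 - 1 = 358800. (It is cyclic since any finite subgroup of the multiplicative group of a field is cyclic.)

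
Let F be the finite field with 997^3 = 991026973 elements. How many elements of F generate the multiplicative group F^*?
There are φ(991026972) = 291185280 primitive elements

F_q^* is cyclic of order q - 1 = 991026972. A cyclic group of order m has exactly φ(m) generators. Here m = 991026972 = 2^2 · 3^2 · 13 · 31 · 83 · 823, so the number of primitive elements is φ(991026972) = 291185280.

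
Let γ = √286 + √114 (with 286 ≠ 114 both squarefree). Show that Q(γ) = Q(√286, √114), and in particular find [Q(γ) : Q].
[Q(γ) : Q] = 4 (equivalently, Q(γ) = Q(√286, √114))

Obviously Q(γ) ⊆ Q(√286, √114), and [Q(√286, √114):Q] = 4 (since 286, 114 are distinct squarefree integers > 1 with 32604 not a perfect square). To show equality we compute the minimal polynomial of γ. From γ = √286 + √114: γ^2 = 286 + 2√(32604) + 114 = 400 + 2√(32604), so γ^2 - 400 = 2√(32604); squaring, (γ^2 - 400)^2 = 4·32604, i.e. γ^4 - 800γ^2 + 160000 - 130416 = 0, i.e. γ^4 - 800γ^2 + 29584 = 0. So γ is a root of x^4 - 800x^2 + 29584. This polynomial is irreducible over Q: it has no rational root (each ±√286 ± √114 is irrational), and any factorization into two quadratics over Q would force √(32604) ∈ Q (pairing opposite roots) or √286, √114 ∈ Q (other pairings), all impossible. Hence [Q(γ):Q] = 4 = [Q(√286, √114):Q], so Q(γ) = Q(√286, √114).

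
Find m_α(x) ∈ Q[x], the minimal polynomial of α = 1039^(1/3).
m_α(x) = x^3 - 1039

α satisfies α^3 = 1039, so x^3 - 1039 annihilates α. By the rational root test, a rational root p/q (in lowest terms) of x^3 - 1039 would satisfy p^3 = 1039 q^3, forcing q = 1 and p^3 = 1039; but 1039 is not a perfect cube, contradiction. A monic cubic over Q with no rational root is irreducible (any nontrivial factorization would include a linear factor). Hence x^3 - 1039 is the minimal polynomial of α, and in particular [Q(α):Q] = 3.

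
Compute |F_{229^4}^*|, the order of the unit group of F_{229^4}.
|F_{229^4}^*| = 2750058480

F_{229^4} has 229^4 = 2750058481 elements; its multiplicative group consists of all nonzero elements, so |F_{229^4}^*| = 2750058481 - 1 = 2750058480. (It is cyclic since any finite subgroup of the multiplicative group of a field is cyclic.)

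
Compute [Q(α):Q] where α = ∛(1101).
[Q(α):Q] = 3

The minimal polynomial of α is x^3 - 1101, irreducible over Q since 1101 is not a perfect cube (so x^3 - 1101 has no rational root). Hence [Q(α):Q] = deg(m_α) = 3.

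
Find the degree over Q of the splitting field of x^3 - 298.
[K : Q] = 6

The roots of x^3 - 298 are ∛298, ω∛298, ω^2∛298 where ω = e^(2πi/3) is a primitive cube root of unity, so K = Q(∛298, ω). Now [Q(∛298):Q] = 3 (since 298 is not a perfect cube, x^3 - 298 is irreducible) and [Q(ω):Q] = 2. Both 2 and 3 divide [K:Q], and [K:Q] ≤ 3·2 = 6, so [K:Q] = 6. (Equivalently: Q(∛298) ⊂ R but ω ∉ R, so [K : Q(∛298)] = 2.)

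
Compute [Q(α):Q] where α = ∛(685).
[Q(α):Q] = 3

The minimal polynomial of α is x^3 - 685, irreducible over Q since 685 is not a perfect cube (so x^3 - 685 has no rational root). Hence [Q(α):Q] = deg(m_α) = 3.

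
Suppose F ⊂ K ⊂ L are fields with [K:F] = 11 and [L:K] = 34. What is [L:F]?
[L:F] = 374

The tower law says that for any tower of field extensions F ⊂ K ⊂ L with finite degrees, [L:F] = [L:K] · [K:F]. Here this gives [L:F] = 34 · 11 = 374.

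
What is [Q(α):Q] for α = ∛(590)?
[Q(α):Q] = 3

The minimal polynomial of α is x^3 - 590, irreducible over Q since 590 is not a perfect cube (so x^3 - 590 has no rational root). Hence [Q(α):Q] = deg(m_α) = 3.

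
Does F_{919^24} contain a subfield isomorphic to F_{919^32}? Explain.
No: F_{919^32} is not a subfield of F_{919^24}

F_{p^m} embeds in F_{p^n} iff m | n. Here 32 ∤ 24 (since 24 = 0·32 + 24 with remainder 24 ≠ 0), so F_{919^32} is not a subfield of F_{919^24}. Equivalently: if it were, the tower law would give 32 = [F_{919^32}:F_919] dividing [F_{919^24}:F_919] = 24, contradiction.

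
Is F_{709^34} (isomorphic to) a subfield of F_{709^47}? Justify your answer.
No: F_{709^34} is not a subfield of F_{709^47}

F_{p^m} embeds in F_{p^n} iff m | n. Here 34 ∤ 47 (since 47 = 1·34 + 13 with remainder 13 ≠ 0), so F_{709^34} is not a subfield of F_{709^47}. Equivalently: if it were, the tower law would give 34 = [F_{709^34}:F_709] dividing [F_{709^47}:F_709] = 47, contradiction.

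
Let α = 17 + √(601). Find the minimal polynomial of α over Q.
m_α(x) = x^2 - 34x - 312

From α - 17 = √(601), squaring gives (α - 17)^2 = 601, i.e. α^2 - 34α + 289 = 601, so α^2 - 34α - 312 = 0. The discriminant of x^2 - 34x - 312 is (-34)^2 - 4·(-312) = 1156 + 1248 = 2404, and 4·(601) is not a perfect square in Q since 601 is squarefree and ≠ 1. Hence x^2 - 34x - 312 is irreducible over Q and is the minimal polynomial of α.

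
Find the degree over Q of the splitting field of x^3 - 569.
[K : Q] = 6

The roots of x^3 - 569 are ∛569, ω∛569, ω^2∛569 where ω = e^(2πi/3) is a primitive cube root of unity, so K = Q(∛569, ω). Now [Q(∛569):Q] = 3 (since 569 is not a perfect cube, x^3 - 569 is irreducible) and [Q(ω):Q] = 2. Both 2 and 3 divide [K:Q], and [K:Q] ≤ 3·2 = 6, so [K:Q] = 6. (Equivalently: Q(∛569) ⊂ R but ω ∉ R, so [K : Q(∛569)] = 2.)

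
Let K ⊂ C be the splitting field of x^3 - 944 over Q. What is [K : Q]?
[K : Q] = 6

The roots of x^3 - 944 are ∛944, ω∛944, ω^2∛944 where ω = e^(2πi/3) is a primitive cube root of unity, so K = Q(∛944, ω). Now [Q(∛944):Q] = 3 (since 944 is not a perfect cube, x^3 - 944 is irreducible) and [Q(ω):Q] = 2. Both 2 and 3 divide [K:Q], and [K:Q] ≤ 3·2 = 6, so [K:Q] = 6. (Equivalently: Q(∛944) ⊂ R but ω ∉ R, so [K : Q(∛944)] = 2.)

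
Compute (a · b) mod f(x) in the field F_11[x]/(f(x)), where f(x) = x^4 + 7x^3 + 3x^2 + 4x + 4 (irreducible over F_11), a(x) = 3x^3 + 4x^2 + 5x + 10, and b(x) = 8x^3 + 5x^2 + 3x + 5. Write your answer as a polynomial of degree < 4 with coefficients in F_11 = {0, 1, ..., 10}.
a · b ≡ 2x^3 + 9x^2 + x + 7 (mod f(x))

Multiply in F_11[x]: a(x)·b(x) = (3x^3 + 4x^2 + 5x + 10)·(8x^3 + 5x^2 + 3x + 5) = 2x^6 + 3x^5 + 3x^4 + 8x^2 + 6. This has degree ≥ 4, so divide by f(x) over F_11: 2x^6 + 3x^5 + 3x^4 + 8x^2 + 6 = (2x^2 + 8)·(x^4 + 7x^3 + 3x^2 + 4x + 4) + (2x^3 + 9x^2 + x + 7). Hence a·b ≡ 2x^3 + 9x^2 + x + 7 (mod f). (F_11[x]/(f) is a field with 11^4 = 14641 elements since f is irreducible of degree 4.)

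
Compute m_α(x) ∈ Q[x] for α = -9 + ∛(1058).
m_α(x) = x^3 + 27x^2 + 243x - 329

Set β = α + 9 = ∛(1058), so β^3 = 1058. Then (α + 9)^3 - 1058 = 0, i.e. α is a root of g(x) = (x + 9)^3 - 1058 = x^3 + 27x^2 + 243x - 329. Since g(x) = h(x + 9) where h(x) = x^3 - 1058, and h is irreducible over Q (because 1058 is not a perfect cube, so h has no rational root, and a monic cubic with no rational root is irreducible), g is also irreducible (irreducibility is preserved under the substitution x → x + 9). Hence m_α(x) = x^3 + 27x^2 + 243x - 329.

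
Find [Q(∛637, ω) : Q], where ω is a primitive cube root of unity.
[Q(∛637, ω) : Q] = 6

[Q(∛637):Q] = 3 (min poly x^3 - 637, irreducible since 637 is not a perfect cube). [Q(ω):Q] = 2 (min poly x^2 + x + 1). Since Q(∛637) ⊂ R and ω ∉ R, we have ω ∉ Q(∛637), so x^2 + x + 1 remains irreducible over Q(∛637) and [Q(∛637, ω) : Q(∛637)] = 2. By the tower law, [Q(∛637, ω) : Q] = 3 · 2 = 6. (In fact Q(∛637, ω) is the splitting field of x^3 - 637 over Q.)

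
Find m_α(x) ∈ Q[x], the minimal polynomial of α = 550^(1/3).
m_α(x) = x^3 - 550

α satisfies α^3 = 550, so x^3 - 550 annihilates α. By the rational root test, a rational root p/q (in lowest terms) of x^3 - 550 would satisfy p^3 = 550 q^3, forcing q = 1 and p^3 = 550; but 550 is not a perfect cube, contradiction. A monic cubic over Q with no rational root is irreducible (any nontrivial factorization would include a linear factor). Hence x^3 - 550 is the minimal polynomial of α, and in particular [Q(α):Q] = 3.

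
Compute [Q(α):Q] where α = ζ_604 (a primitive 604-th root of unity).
[Q(α):Q] = 300

The minimal polynomial of ζ_604 over Q is the 604-th cyclotomic polynomial Φ_604(x), which is irreducible over Q and has degree φ(604) = 300. Hence [Q(α):Q] = φ(604) = 300.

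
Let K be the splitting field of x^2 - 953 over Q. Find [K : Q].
[K : Q] = 2

f(x) = x^2 - 953 factors as (x - √953)(x + √953). The splitting field is K = Q(√953). Since 953 is squarefree and > 1, it is not a perfect square, so x^2 - 953 is irreducible over Q and [Q(√953) : Q] = 2. Hence [K : Q] = 2.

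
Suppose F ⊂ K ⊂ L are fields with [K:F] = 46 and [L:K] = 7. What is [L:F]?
[L:F] = 322

The tower law says that for any tower of field extensions F ⊂ K ⊂ L with finite degrees, [L:F] = [L:K] · [K:F]. Here this gives [L:F] = 7 · 46 = 322.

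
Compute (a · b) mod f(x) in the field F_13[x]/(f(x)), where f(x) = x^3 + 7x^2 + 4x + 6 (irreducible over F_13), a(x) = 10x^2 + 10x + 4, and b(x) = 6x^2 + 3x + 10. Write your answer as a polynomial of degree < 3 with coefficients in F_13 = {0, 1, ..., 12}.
a · b ≡ x^2 + 6x + 5 (mod f(x))

Multiply in F_13[x]: a(x)·b(x) = (10x^2 + 10x + 4)·(6x^2 + 3x + 10) = 8x^4 + 12x^3 + 11x^2 + 8x + 1. This has degree ≥ 3, so divide by f(x) over F_13: 8x^4 + 12x^3 + 11x^2 + 8x + 1 = (8x + 8)·(x^3 + 7x^2 + 4x + 6) + (x^2 + 6x + 5). Hence a·b ≡ x^2 + 6x + 5 (mod f). (F_13[x]/(f) is a field with 13^3 = 2197 elements since f is irreducible of degree 3.)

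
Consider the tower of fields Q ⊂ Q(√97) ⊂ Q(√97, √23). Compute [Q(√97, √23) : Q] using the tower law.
[Q(√97, √23) : Q] = 4

[Q(√97):Q] = 2 (min poly x^2 - 97, irreducible since 97 is squarefree > 1). For the top step, suppose √23 ∈ Q(√97), say √23 = c + d√97 with c, d ∈ Q. Squaring: 23 = c^2 + 97d^2 + 2cd√97. Since √97 ∉ Q this forces 2cd = 0. If d = 0 then √23 = c ∈ Q, contradicting 23 squarefree > 1. If c = 0 then 23 = 97d^2, so 97·23 = (97d)^2 is a perfect square in Q — but 97·23 = 2231 is not a perfect square (since 97 and 23 are distinct squarefree integers). Contradiction. Hence √23 ∉ Q(√97), so x^2 - 23 stays irreducible over Q(√97) and [Q(√97, √23) : Q(√97)] = 2. By the tower law, [Q(√97, √23) : Q] = 2 · 2 = 4.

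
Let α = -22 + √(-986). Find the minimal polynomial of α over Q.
m_α(x) = x^2 + 44x + 1470

From α + 22 = √(-986), squaring gives (α + 22)^2 = -986, i.e. α^2 + 44α + 484 = -986, so α^2 + 44α + 1470 = 0. The discriminant of x^2 + 44x + 1470 is (44)^2 - 4·(1470) = 1936 - 5880 = -3944, and 4·(-986) is not a perfect square in Q since -986 is squarefree and ≠ 1. Hence x^2 + 44x + 1470 is irreducible over Q and is the minimal polynomial of α.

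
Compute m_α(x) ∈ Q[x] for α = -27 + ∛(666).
m_α(x) = x^3 + 81x^2 + 2187x + 19017

Set β = α + 27 = ∛(666), so β^3 = 666. Then (α + 27)^3 - 666 = 0, i.e. α is a root of g(x) = (x + 27)^3 - 666 = x^3 + 81x^2 + 2187x + 19017. Since g(x) = h(x + 27) where h(x) = x^3 - 666, and h is irreducible over Q (because 666 is not a perfect cube, so h has no rational root, and a monic cubic with no rational root is irreducible), g is also irreducible (irreducibility is preserved under the substitution x → x + 27). Hence m_α(x) = x^3 + 81x^2 + 2187x + 19017.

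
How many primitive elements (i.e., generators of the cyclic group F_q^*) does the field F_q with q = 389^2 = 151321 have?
There are φ(151320) = 36864 primitive elements

F_q^* is cyclic of order q - 1 = 151320. A cyclic group of order m has exactly φ(m) generators. Here m = 151320 = 2^3 · 3 · 5 · 13 · 97, so the number of primitive elements is φ(151320) = 36864.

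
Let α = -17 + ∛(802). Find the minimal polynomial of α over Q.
m_α(x) = x^3 + 51x^2 + 867x + 4111

Set β = α + 17 = ∛(802), so β^3 = 802. Then (α + 17)^3 - 802 = 0, i.e. α is a root of g(x) = (x + 17)^3 - 802 = x^3 + 51x^2 + 867x + 4111. Since g(x) = h(x + 17) where h(x) = x^3 - 802, and h is irreducible over Q (because 802 is not a perfect cube, so h has no rational root, and a monic cubic with no rational root is irreducible), g is also irreducible (irreducibility is preserved under the substitution x → x + 17). Hence m_α(x) = x^3 + 51x^2 + 867x + 4111.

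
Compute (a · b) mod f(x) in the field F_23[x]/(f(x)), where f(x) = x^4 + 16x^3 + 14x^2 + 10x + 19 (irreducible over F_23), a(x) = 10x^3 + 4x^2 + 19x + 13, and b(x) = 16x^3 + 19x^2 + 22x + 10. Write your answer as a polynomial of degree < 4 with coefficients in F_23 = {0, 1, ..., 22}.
a · b ≡ 2x^3 + 21x^2 + 22x + 3 (mod f(x))

Multiply in F_23[x]: a(x)·b(x) = (10x^3 + 4x^2 + 19x + 13)·(16x^3 + 19x^2 + 22x + 10) = 22x^6 + x^5 + 2x^4 + 21x^3 + 15x^2 + 16x + 15. This has degree ≥ 4, so divide by f(x) over F_23: 22x^6 + x^5 + 2x^4 + 21x^3 + 15x^2 + 16x + 15 = (22x^2 + 17x + 20)·(x^4 + 16x^3 + 14x^2 + 10x + 19) + (2x^3 + 21x^2 + 22x + 3). Hence a·b ≡ 2x^3 + 21x^2 + 22x + 3 (mod f). (F_23[x]/(f) is a field with 23^4 = 279841 elements since f is irreducible of degree 4.)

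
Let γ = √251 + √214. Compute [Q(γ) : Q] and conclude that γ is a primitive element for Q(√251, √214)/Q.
[Q(γ) : Q] = 4 (equivalently, Q(γ) = Q(√251, √214))

Obviously Q(γ) ⊆ Q(√251, √214), and [Q(√251, √214):Q] = 4 (since 251, 214 are distinct squarefree integers > 1 with 53714 not a perfect square). To show equality we compute the minimal polynomial of γ. From γ = √251 + √214: γ^2 = 251 + 2√(53714) + 214 = 465 + 2√(53714), so γ^2 - 465 = 2√(53714); squaring, (γ^2 - 465)^2 = 4·53714, i.e. γ^4 - 930γ^2 + 216225 - 214856 = 0, i.e. γ^4 - 930γ^2 + 1369 = 0. So γ is a root of x^4 - 930x^2 + 1369. This polynomial is irreducible over Q: it has no rational root (each ±√251 ± √214 is irrational), and any factorization into two quadratics over Q would force √(53714) ∈ Q (pairing opposite roots) or √251, √214 ∈ Q (other pairings), all impossible. Hence [Q(γ):Q] = 4 = [Q(√251, √214):Q], so Q(γ) = Q(√251, √214).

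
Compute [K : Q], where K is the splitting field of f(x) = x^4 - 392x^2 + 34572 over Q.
[K : Q] = 4

Solving the quadratic in x^2: x^2 = (392 ± √(392^2 - 4·34572))/2 = (392 ± √15376)/2 = (392 ± 124)/2, giving x^2 = 258 or x^2 = 134. So f(x) = (x^2 - 258)(x^2 - 134) and the roots of f are ±√258, ±√134. Hence the splitting field is K = Q(√258, √134). Since 258 and 134 are distinct squarefree integers > 1, their product 34572 is not a perfect square, so √134 ∉ Q(√258). By the tower law [K:Q] = [Q(√258,√134):Q(√258)] · [Q(√258):Q] = 2 · 2 = 4.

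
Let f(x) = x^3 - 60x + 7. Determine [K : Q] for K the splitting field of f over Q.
[K : Q] = 6

By the rational root test, any rational root of the monic integer polynomial f(x) = x^3 - 60x + 7 must be an integer dividing the constant term 7, i.e. one of ±{1, 7}. Evaluating: f(1) = -52, f(-1) = 66, f(7) = -70, f(-7) = 84; none is 0, so f has no rational root and is therefore irreducible over Q (a cubic with no linear factor over a field is irreducible). For an irreducible cubic, the Galois group is A_3 or S_3 according as the discriminant disc(f) = -4a^3 - 27b^2 = -4·(-60)^3 - 27·(7)^2 = 862677 is or is not a square in Q. Here disc(f) = 862677 is not a perfect square in Q, so the Galois group of f over Q is not contained in A_3 and must be all of S_3. The splitting field has degree |S_3| = 6 over Q, so [K : Q] = 6.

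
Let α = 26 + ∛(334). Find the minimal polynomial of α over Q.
m_α(x) = x^3 - 78x^2 + 2028x - 17910

Set β = α - 26 = ∛(334), so β^3 = 334. Then (α - 26)^3 - 334 = 0, i.e. α is a root of g(x) = (x - 26)^3 - 334 = x^3 - 78x^2 + 2028x - 17910. Since g(x) = h(x - 26) where h(x) = x^3 - 334, and h is irreducible over Q (because 334 is not a perfect cube, so h has no rational root, and a monic cubic with no rational root is irreducible), g is also irreducible (irreducibility is preserved under the substitution x → x - 26). Hence m_α(x) = x^3 - 78x^2 + 2028x - 17910.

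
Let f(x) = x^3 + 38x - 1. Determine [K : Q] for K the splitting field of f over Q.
[K : Q] = 6

By the rational root test, any rational root of the monic integer polynomial f(x) = x^3 + 38x - 1 must be an integer dividing the constant term -1, i.e. one of ±{1}. Evaluating: f(1) = 38, f(-1) = -40; none is 0, so f has no rational root and is therefore irreducible over Q (a cubic with no linear factor over a field is irreducible). For an irreducible cubic, the Galois group is A_3 or S_3 according as the discriminant disc(f) = -4a^3 - 27b^2 = -4·(38)^3 - 27·(-1)^2 = -219515 is or is not a square in Q. Here disc(f) = -219515 is not a perfect square in Q, so the Galois group of f over Q is not contained in A_3 and must be all of S_3. The splitting field has degree |S_3| = 6 over Q, so [K : Q] = 6.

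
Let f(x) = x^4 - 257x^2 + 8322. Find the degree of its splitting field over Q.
[K : Q] = 4

Solving the quadratic in x^2: x^2 = (257 ± √(257^2 - 4·8322))/2 = (257 ± √32761)/2 = (257 ± 181)/2, giving x^2 = 38 or x^2 = 219. So f(x) = (x^2 - 38)(x^2 - 219) and the roots of f are ±√38, ±√219. Hence the splitting field is K = Q(√38, √219). Since 38 and 219 are distinct squarefree integers > 1, their product 8322 is not a perfect square, so √219 ∉ Q(√38). By the tower law [K:Q] = [Q(√38,√219):Q(√38)] · [Q(√38):Q] = 2 · 2 = 4.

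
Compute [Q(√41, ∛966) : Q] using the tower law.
[Q(√41, ∛966) : Q] = 6

Let L = Q(√41, ∛966). Since Q(√41) ⊂ L and [Q(√41):Q] = 2, the tower law gives 2 | [L:Q]. Likewise Q(∛966) ⊂ L with [Q(∛966):Q] = 3 (because 966 is not a perfect cube), so 3 | [L:Q]. As gcd(2,3) = 1, [L:Q] is divisible by 6. Conversely L is generated over Q by √41 and ∛966, so [L:Q] ≤ 2·3 = 6. Therefore [Q(√41, ∛966) : Q] = 6.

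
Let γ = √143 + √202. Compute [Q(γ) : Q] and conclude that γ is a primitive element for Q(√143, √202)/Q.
[Q(γ) : Q] = 4 (equivalently, Q(γ) = Q(√143, √202))

Obviously Q(γ) ⊆ Q(√143, √202), and [Q(√143, √202):Q] = 4 (since 143, 202 are distinct squarefree integers > 1 with 28886 not a perfect square). To show equality we compute the minimal polynomial of γ. From γ = √143 + √202: γ^2 = 143 + 2√(28886) + 202 = 345 + 2√(28886), so γ^2 - 345 = 2√(28886); squaring, (γ^2 - 345)^2 = 4·28886, i.e. γ^4 - 690γ^2 + 119025 - 115544 = 0, i.e. γ^4 - 690γ^2 + 3481 = 0. So γ is a root of x^4 - 690x^2 + 3481. This polynomial is irreducible over Q: it has no rational root (each ±√143 ± √202 is irrational), and any factorization into two quadratics over Q would force √(28886) ∈ Q (pairing opposite roots) or √143, √202 ∈ Q (other pairings), all impossible. Hence [Q(γ):Q] = 4 = [Q(√143, √202):Q], so Q(γ) = Q(√143, √202).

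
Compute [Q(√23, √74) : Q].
[Q(√23, √74) : Q] = 4

[Q(√23):Q] = 2 (min poly x^2 - 23, irreducible since 23 is squarefree > 1). For the top step, suppose √74 ∈ Q(√23), say √74 = c + d√23 with c, d ∈ Q. Squaring: 74 = c^2 + 23d^2 + 2cd√23. Since √23 ∉ Q this forces 2cd = 0. If d = 0 then √74 = c ∈ Q, contradicting 74 squarefree > 1. If c = 0 then 74 = 23d^2, so 23·74 = (23d)^2 is a perfect square in Q — but 23·74 = 1702 is not a perfect square (since 23 and 74 are distinct squarefree integers). Contradiction. Hence √74 ∉ Q(√23), so x^2 - 74 stays irreducible over Q(√23) and [Q(√23, √74) : Q(√23)] = 2. By the tower law, [Q(√23, √74) : Q] = 2 · 2 = 4.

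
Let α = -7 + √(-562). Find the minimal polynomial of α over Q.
m_α(x) = x^2 + 14x + 611

From α + 7 = √(-562), squaring gives (α + 7)^2 = -562, i.e. α^2 + 14α + 49 = -562, so α^2 + 14α + 611 = 0. The discriminant of x^2 + 14x + 611 is (14)^2 - 4·(611) = 196 - 2444 = -2248, and 4·(-562) is not a perfect square in Q since -562 is squarefree and ≠ 1. Hence x^2 + 14x + 611 is irreducible over Q and is the minimal polynomial of α.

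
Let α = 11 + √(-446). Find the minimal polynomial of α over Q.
m_α(x) = x^2 - 22x + 567

From α - 11 = √(-446), squaring gives (α - 11)^2 = -446, i.e. α^2 - 22α + 121 = -446, so α^2 - 22α + 567 = 0. The discriminant of x^2 - 22x + 567 is (-22)^2 - 4·(567) = 484 - 2268 = -1784, and 4·(-446) is not a perfect square in Q since -446 is squarefree and ≠ 1. Hence x^2 - 22x + 567 is irreducible over Q and is the minimal polynomial of α.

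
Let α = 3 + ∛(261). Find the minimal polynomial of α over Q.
m_α(x) = x^3 - 9x^2 + 27x - 288

Set β = α - 3 = ∛(261), so β^3 = 261. Then (α - 3)^3 - 261 = 0, i.e. α is a root of g(x) = (x - 3)^3 - 261 = x^3 - 9x^2 + 27x - 288. Since g(x) = h(x - 3) where h(x) = x^3 - 261, and h is irreducible over Q (because 261 is not a perfect cube, so h has no rational root, and a monic cubic with no rational root is irreducible), g is also irreducible (irreducibility is preserved under the substitution x → x - 3). Hence m_α(x) = x^3 - 9x^2 + 27x - 288.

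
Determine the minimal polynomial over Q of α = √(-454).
m_α(x) = x^2 + 454

α satisfies α^2 + 454 = 0, so x^2 + 454 annihilates α. Since d = -454 is squarefree and ≠ 1, it is not a perfect square in Q, so x^2 + 454 has no rational root and is therefore irreducible over Q (a degree-2 polynomial over a field is irreducible iff it has no root). Hence m_α(x) = x^2 + 454.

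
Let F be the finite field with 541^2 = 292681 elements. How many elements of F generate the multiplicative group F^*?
There are φ(292680) = 77760 primitive elements

F_q^* is cyclic of order q - 1 = 292680. A cyclic group of order m has exactly φ(m) generators. Here m = 292680 = 2^3 · 3^3 · 5 · 271, so the number of primitive elements is φ(292680) = 77760.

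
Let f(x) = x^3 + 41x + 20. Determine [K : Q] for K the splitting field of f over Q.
[K : Q] = 6

By the rational root test, any rational root of the monic integer polynomial f(x) = x^3 + 41x + 20 must be an integer dividing the constant term 20, i.e. one of ±{1, 2, 4, 5, 10, 20}. Evaluating: f(1) = 62, f(-1) = -22, f(2) = 110, f(-2) = -70, f(4) = 248, f(-4) = -208, f(5) = 350, f(-5) = -310, f(10) = 1430, f(-10) = -1390, f(20) = 8840, f(-20) = -8800; none is 0, so f has no rational root and is therefore irreducible over Q (a cubic with no linear factor over a field is irreducible). For an irreducible cubic, the Galois group is A_3 or S_3 according as the discriminant disc(f) = -4a^3 - 27b^2 = -4·(41)^3 - 27·(20)^2 = -286484 is or is not a square in Q. Here disc(f) = -286484 is not a perfect square in Q, so the Galois group of f over Q is not contained in A_3 and must be all of S_3. The splitting field has degree |S_3| = 6 over Q, so [K : Q] = 6.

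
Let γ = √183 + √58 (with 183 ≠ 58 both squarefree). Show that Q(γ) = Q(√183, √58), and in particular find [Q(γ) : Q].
[Q(γ) : Q] = 4 (equivalently, Q(γ) = Q(√183, √58))

Obviously Q(γ) ⊆ Q(√183, √58), and [Q(√183, √58):Q] = 4 (since 183, 58 are distinct squarefree integers > 1 with 10614 not a perfect square). To show equality we compute the minimal polynomial of γ. From γ = √183 + √58: γ^2 = 183 + 2√(10614) + 58 = 241 + 2√(10614), so γ^2 - 241 = 2√(10614); squaring, (γ^2 - 241)^2 = 4·10614, i.e. γ^4 - 482γ^2 + 58081 - 42456 = 0, i.e. γ^4 - 482γ^2 + 15625 = 0. So γ is a root of x^4 - 482x^2 + 15625. This polynomial is irreducible over Q: it has no rational root (each ±√183 ± √58 is irrational), and any factorization into two quadratics over Q would force √(10614) ∈ Q (pairing opposite roots) or √183, √58 ∈ Q (other pairings), all impossible. Hence [Q(γ):Q] = 4 = [Q(√183, √58):Q], so Q(γ) = Q(√183, √58).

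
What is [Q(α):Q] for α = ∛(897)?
[Q(α):Q] = 3

The minimal polynomial of α is x^3 - 897, irreducible over Q since 897 is not a perfect cube (so x^3 - 897 has no rational root). Hence [Q(α):Q] = deg(m_α) = 3.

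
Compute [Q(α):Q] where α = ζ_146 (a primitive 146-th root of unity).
[Q(α):Q] = 72

The minimal polynomial of ζ_146 over Q is the 146-th cyclotomic polynomial Φ_146(x), which is irreducible over Q and has degree φ(146) = 72. Hence [Q(α):Q] = φ(146) = 72.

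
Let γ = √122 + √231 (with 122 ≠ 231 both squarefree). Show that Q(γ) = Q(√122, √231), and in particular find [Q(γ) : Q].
[Q(γ) : Q] = 4 (equivalently, Q(γ) = Q(√122, √231))

Obviously Q(γ) ⊆ Q(√122, √231), and [Q(√122, √231):Q] = 4 (since 122, 231 are distinct squarefree integers > 1 with 28182 not a perfect square). To show equality we compute the minimal polynomial of γ. From γ = √122 + √231: γ^2 = 122 + 2√(28182) + 231 = 353 + 2√(28182), so γ^2 - 353 = 2√(28182); squaring, (γ^2 - 353)^2 = 4·28182, i.e. γ^4 - 706γ^2 + 124609 - 112728 = 0, i.e. γ^4 - 706γ^2 + 11881 = 0. So γ is a root of x^4 - 706x^2 + 11881. This polynomial is irreducible over Q: it has no rational root (each ±√122 ± √231 is irrational), and any factorization into two quadratics over Q would force √(28182) ∈ Q (pairing opposite roots) or √122, √231 ∈ Q (other pairings), all impossible. Hence [Q(γ):Q] = 4 = [Q(√122, √231):Q], so Q(γ) = Q(√122, √231).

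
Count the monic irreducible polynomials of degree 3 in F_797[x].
There are 168753592 monic irreducible polynomials of degree 3 over F_797

Each element of F_{797^3} that lies in no proper subfield is a root of exactly one monic irreducible of degree 3 over F_797, and each such polynomial has 3 distinct roots in F_{797^3}. By Möbius inversion the count is N_797(3) = (1/3) Σ_{d|3} μ(3/d) · 797^d = (1/3)(μ(3)·797^1 + μ(1)·797^3) = 506260776/3 = 168753592.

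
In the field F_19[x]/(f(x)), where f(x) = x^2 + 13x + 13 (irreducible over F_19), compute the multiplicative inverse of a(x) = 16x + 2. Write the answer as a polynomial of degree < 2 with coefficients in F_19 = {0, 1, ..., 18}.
a(x)^(-1) ≡ 13x + 13 (mod f(x))

Since f is irreducible over F_19, F_19[x]/(f) is a field and a(x) ≠ 0 has an inverse. Apply the extended Euclidean algorithm to f(x) and a(x) in F_19[x]: f(x) = (6x + 6)·a(x) + (1). The last nonzero remainder is the constant 1 = gcd(f, a) in F_19. Back-substituting through the division chain expresses 1 = s(x)·a(x) + t(x)·f(x) with s(x) ≡ 13x + 13 (mod f), so a(x)^(-1) ≡ s(x) = 13x + 13 (mod f). Check: (16x + 2)·(13x + 13) = 18x^2 + 6x + 7 ≡ 1 (mod x^2 + 13x + 13).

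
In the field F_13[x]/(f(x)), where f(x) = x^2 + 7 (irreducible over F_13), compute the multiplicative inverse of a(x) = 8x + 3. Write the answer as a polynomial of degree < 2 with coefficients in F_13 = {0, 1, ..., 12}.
a(x)^(-1) ≡ 9x + 8 (mod f(x))

Since f is irreducible over F_13, F_13[x]/(f) is a field and a(x) ≠ 0 has an inverse. Apply the extended Euclidean algorithm to f(x) and a(x) in F_13[x]: f(x) = (5x + 3)·a(x) + (11). The last nonzero remainder is the constant 11 = gcd(f, a) in F_13. Back-substituting through the division chain expresses 11 = s(x)·a(x) + t(x)·f(x) with s(x) ≡ 8x + 10 (mod f), so (8x + 10)·a(x) ≡ 11 (mod f). Multiplying by 11^(-1) ≡ 6 in F_13 gives a(x)^(-1) ≡ 6·(8x + 10) ≡ 9x + 8 (mod f). Check: (8x + 3)·(9x + 8) = 7x^2 + 11 ≡ 1 (mod x^2 + 7).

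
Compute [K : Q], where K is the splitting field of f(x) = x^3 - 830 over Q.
[K : Q] = 6

The roots of x^3 - 830 are ∛830, ω∛830, ω^2∛830 where ω = e^(2πi/3) is a primitive cube root of unity, so K = Q(∛830, ω). Now [Q(∛830):Q] = 3 (since 830 is not a perfect cube, x^3 - 830 is irreducible) and [Q(ω):Q] = 2. Both 2 and 3 divide [K:Q], and [K:Q] ≤ 3·2 = 6, so [K:Q] = 6. (Equivalently: Q(∛830) ⊂ R but ω ∉ R, so [K : Q(∛830)] = 2.)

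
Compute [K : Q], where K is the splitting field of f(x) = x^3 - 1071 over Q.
[K : Q] = 6

The roots of x^3 - 1071 are ∛1071, ω∛1071, ω^2∛1071 where ω = e^(2πi/3) is a primitive cube root of unity, so K = Q(∛1071, ω). Now [Q(∛1071):Q] = 3 (since 1071 is not a perfect cube, x^3 - 1071 is irreducible) and [Q(ω):Q] = 2. Both 2 and 3 divide [K:Q], and [K:Q] ≤ 3·2 = 6, so [K:Q] = 6. (Equivalently: Q(∛1071) ⊂ R but ω ∉ R, so [K : Q(∛1071)] = 2.)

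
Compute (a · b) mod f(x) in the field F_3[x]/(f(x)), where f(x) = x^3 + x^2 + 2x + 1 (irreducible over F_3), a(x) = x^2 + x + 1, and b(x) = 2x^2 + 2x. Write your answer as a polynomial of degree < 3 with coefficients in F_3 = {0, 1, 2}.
a · b ≡ x^2 + 2x + 1 (mod f(x))

Multiply in F_3[x]: a(x)·b(x) = (x^2 + x + 1)·(2x^2 + 2x) = 2x^4 + x^3 + x^2 + 2x. This has degree ≥ 3, so divide by f(x) over F_3: 2x^4 + x^3 + x^2 + 2x = (2x + 2)·(x^3 + x^2 + 2x + 1) + (x^2 + 2x + 1). Hence a·b ≡ x^2 + 2x + 1 (mod f). (F_3[x]/(f) is a field with 3^3 = 27 elements since f is irreducible of degree 3.)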